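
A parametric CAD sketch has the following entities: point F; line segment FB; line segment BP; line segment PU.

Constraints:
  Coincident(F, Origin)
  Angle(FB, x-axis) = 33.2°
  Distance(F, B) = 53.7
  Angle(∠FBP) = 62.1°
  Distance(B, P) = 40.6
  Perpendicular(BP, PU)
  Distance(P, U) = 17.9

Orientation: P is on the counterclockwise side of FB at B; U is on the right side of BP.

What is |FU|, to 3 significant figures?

67.2

F is at the origin; FB runs at 33.2° with length 53.7, so B = 53.7·(cos 33.2°, sin 33.2°) = (44.9, 29.4). ∠FBP = 62.1°, so BP runs at 33.2° + (180° − 62.1°) = 151° from the x-axis; with |BP| = 40.6, P = B + 40.6·(cos 151°, sin 151°) = (9.39, 49.0). BP ⟂ PU; with |PU| = 17.9 on the right of BP, U = P + 17.9·(0.483, 0.875) = (18.0, 64.7). Then |FU| = |U − F| = 67.2.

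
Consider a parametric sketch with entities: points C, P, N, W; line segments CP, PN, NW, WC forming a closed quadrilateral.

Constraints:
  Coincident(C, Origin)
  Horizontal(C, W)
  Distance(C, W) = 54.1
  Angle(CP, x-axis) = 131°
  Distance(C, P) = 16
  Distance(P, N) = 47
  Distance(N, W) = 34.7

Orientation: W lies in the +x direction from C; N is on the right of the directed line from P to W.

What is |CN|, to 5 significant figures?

31.231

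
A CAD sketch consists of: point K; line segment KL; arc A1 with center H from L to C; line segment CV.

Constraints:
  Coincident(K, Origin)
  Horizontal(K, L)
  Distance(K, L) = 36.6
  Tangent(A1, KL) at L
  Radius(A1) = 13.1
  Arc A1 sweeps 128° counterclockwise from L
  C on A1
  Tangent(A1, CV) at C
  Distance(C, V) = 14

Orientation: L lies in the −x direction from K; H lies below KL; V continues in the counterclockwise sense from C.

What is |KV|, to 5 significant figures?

50.038

K is at the origin; K and L share the same y with |KL| = 36.6 and L on the −x side, so L = (-36.600, 0.0000). The tangent condition forces HL to be normal to KL, so H = L + (0, -13.1) = (-36.600, -13.100). On A1, L sits at bearing 90° from H; a 128° counterclockwise sweep puts C at bearing 218°, so C = H + 13.1·(cos 218°, sin 218°) = (-46.923, -21.165). Since A1 is tangent to CV there, HC ⟂ CV, so CV runs along (−sin 218°, cos 218°); with |CV| = 14.0, V = (-38.304, -32.197). Then |KV| = |V − K| = 50.038.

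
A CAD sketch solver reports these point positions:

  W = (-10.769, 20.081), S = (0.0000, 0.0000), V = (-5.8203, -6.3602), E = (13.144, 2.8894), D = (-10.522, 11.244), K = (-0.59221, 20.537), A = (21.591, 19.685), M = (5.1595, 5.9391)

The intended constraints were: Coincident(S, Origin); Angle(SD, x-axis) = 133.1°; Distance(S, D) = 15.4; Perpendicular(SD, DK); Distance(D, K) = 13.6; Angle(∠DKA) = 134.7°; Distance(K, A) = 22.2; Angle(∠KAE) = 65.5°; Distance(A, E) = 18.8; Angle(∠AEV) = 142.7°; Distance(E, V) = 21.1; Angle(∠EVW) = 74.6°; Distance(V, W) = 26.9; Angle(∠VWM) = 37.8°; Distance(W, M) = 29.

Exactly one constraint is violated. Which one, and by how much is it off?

Distance(W, M) = 29 — off by 7.70.

S = (0.00, 0.00) ✓; SD at 133.1° ✓; |SD| = 15.40 ✓; ∠(SD, DK) = 90.00° ✓; |DK| = 13.60 ✓; ∠DKA = 134.7° ✓; |KA| = 22.20 ✓; ∠KAE = 65.50° ✓; |AE| = 18.80 ✓; ∠AEV = 142.7° ✓; |EV| = 21.10 ✓; ∠EVW = 74.60° ✓; |VW| = 26.90 ✓; ∠VWM = 37.80° ✓; |WM| = 21.30 ✗.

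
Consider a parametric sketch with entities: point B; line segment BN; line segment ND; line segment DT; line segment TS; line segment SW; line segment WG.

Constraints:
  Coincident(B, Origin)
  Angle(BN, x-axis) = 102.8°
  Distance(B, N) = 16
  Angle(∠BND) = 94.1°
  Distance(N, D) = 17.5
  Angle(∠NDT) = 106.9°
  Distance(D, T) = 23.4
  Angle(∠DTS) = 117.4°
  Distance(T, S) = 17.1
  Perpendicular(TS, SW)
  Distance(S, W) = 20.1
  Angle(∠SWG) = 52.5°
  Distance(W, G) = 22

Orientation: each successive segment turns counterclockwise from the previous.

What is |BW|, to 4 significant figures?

4.073

B is at the origin; BN runs at 102.8° with length 16.0, so N = (-3.545, 15.60). ∠BND = 94.1° gives ND at -171.3° from the x-axis; with |ND| = 17.5, D = (-20.84, 12.96). ∠NDT = 106.9° gives DT at -98.20° from the x-axis; with |DT| = 23.4, T = (-24.18, -10.21). ∠DTS = 117.4° gives TS at -35.60° from the x-axis; with |TS| = 17.1, S = (-10.28, -20.16). TS ⟂ SW, so SW runs at 54.40°; with |SW| = 20.1, W = (1.424, -3.816). Then |BW| = |W − B| = 4.073.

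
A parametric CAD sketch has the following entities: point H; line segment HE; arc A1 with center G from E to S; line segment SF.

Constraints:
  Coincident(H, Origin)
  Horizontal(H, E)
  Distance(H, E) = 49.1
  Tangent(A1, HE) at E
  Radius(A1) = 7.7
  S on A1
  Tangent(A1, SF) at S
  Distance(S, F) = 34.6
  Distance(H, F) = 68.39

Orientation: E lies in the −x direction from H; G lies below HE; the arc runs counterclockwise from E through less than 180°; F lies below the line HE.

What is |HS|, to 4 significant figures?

57.39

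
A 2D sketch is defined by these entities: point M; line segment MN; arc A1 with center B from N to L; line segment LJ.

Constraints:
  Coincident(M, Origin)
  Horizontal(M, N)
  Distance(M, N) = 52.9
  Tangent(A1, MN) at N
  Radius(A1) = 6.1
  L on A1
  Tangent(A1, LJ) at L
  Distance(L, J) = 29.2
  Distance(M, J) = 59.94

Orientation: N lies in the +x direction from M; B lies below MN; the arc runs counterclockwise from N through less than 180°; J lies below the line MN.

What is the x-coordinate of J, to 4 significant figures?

48.25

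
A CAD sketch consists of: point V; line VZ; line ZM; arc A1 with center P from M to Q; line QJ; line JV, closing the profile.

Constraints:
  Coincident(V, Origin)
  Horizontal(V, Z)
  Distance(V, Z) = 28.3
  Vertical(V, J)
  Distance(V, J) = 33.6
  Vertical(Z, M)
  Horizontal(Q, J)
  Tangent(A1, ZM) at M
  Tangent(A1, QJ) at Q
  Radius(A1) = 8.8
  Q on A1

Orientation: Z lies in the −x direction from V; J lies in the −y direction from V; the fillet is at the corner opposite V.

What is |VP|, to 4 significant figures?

31.55

V is at the origin; VZ is horizontal with |VZ| = 28.3 and Z on the −x side, so Z = (-28.30, 0.000). VJ is vertical with |VJ| = 33.6 and J on the −y side, so J = (0.000, -33.60). The virtual corner opposite V is at (-28.30, -33.60). Since A1 is tangent to ZM there, PM ⟂ ZM and the tangent condition forces PQ to be normal to QJ, with radius 8.8, so the center P sits 8.8 in from both sides at P = (-19.50, -24.80). Then |VP| = |P − V| = 31.55.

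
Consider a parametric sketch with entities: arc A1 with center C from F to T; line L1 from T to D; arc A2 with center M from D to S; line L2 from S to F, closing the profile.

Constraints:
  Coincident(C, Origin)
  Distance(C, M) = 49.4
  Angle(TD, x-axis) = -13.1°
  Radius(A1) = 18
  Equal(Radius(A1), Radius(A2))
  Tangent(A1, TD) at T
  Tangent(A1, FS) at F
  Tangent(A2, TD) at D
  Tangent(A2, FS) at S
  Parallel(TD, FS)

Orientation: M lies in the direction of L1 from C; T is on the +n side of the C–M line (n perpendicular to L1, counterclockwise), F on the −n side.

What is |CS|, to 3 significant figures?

52.6

Tangency of A1 to both parallel lines with radius 18.0 puts T and F at C ± 18.0·n: T = (4.08, 17.5), F = (-4.08, -17.5). Equal radii place D and S the same way about M: D = M + 18.0·n = (52.2, 6.33), S = M − 18.0·n = (44.0, -28.7). Then |CS| = |S − C| = 52.6.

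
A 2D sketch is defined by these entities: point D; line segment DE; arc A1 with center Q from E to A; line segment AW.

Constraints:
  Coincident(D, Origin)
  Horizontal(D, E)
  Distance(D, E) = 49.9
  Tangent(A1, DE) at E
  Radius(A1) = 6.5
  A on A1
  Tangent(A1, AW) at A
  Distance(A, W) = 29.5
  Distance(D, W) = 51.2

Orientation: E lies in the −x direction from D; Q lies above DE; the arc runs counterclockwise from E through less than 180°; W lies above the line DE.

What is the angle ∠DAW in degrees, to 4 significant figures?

86.23°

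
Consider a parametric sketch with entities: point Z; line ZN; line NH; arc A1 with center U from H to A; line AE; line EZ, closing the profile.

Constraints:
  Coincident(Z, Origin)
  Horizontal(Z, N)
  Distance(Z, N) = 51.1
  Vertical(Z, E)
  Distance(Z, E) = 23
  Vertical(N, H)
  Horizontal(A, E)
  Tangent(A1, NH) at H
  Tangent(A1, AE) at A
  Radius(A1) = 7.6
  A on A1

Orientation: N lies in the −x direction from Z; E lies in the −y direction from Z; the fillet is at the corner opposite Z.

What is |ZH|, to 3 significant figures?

53.4

The virtual corner opposite Z is at (-51.1, -23.0). Since A1 is tangent to NH there, UH ⟂ NH and tangency of A1 to AE means the radius UA is perpendicular to AE, with radius 7.6, so the center U sits 7.6 in from both sides at U = (-43.5, -15.4). That places the tangent points at H = (-51.1, -15.4) on NH and A = (-43.5, -23.0) on AE. Then |ZH| = |H − Z| = 53.4.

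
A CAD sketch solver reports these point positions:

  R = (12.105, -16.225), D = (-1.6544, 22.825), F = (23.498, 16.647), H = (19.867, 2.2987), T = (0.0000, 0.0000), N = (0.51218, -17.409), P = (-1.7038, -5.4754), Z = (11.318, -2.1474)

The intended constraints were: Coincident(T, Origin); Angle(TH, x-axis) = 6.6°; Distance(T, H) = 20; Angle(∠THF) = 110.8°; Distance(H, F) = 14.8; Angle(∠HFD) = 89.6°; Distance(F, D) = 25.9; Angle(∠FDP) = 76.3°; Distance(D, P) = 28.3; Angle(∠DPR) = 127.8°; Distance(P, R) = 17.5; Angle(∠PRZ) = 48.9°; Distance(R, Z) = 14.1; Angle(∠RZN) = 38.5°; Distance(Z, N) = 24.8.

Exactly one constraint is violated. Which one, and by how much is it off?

Distance(Z, N) = 24.8 — off by 6.10.

T = (0.00, 0.00) ✓; TH at 6.600° ✓; |TH| = 20.00 ✓; ∠THF = 110.8° ✓; |HF| = 14.80 ✓; ∠HFD = 89.60° ✓; |FD| = 25.90 ✓; ∠FDP = 76.30° ✓; |DP| = 28.30 ✓; ∠DPR = 127.8° ✓; |PR| = 17.50 ✓; ∠PRZ = 48.90° ✓; |RZ| = 14.10 ✓; ∠RZN = 38.50° ✓; |ZN| = 18.70 ✗.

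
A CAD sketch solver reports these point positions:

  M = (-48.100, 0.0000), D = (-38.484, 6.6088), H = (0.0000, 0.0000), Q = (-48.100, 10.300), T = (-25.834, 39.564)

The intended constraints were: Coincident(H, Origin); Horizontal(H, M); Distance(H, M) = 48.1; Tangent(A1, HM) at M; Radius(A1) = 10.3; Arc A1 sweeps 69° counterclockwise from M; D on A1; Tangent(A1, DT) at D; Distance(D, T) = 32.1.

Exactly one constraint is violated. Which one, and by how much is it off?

Distance(D, T) = 32.1 — off by 3.20.

H = (0.00, 0.00) ✓; H.y = 0.00, M.y = 0.00 ✓; |HM| = 48.10 ✓; ∠(QM, MH) = 90.00° ✓; |QM| = 10.30 ✓; bearing(Q→D) − bearing(Q→M) = 69.00° ✓; |QD| = 10.30 ✓; ∠(QD, DT) = 90.00° ✓; |DT| = 35.30 ✗.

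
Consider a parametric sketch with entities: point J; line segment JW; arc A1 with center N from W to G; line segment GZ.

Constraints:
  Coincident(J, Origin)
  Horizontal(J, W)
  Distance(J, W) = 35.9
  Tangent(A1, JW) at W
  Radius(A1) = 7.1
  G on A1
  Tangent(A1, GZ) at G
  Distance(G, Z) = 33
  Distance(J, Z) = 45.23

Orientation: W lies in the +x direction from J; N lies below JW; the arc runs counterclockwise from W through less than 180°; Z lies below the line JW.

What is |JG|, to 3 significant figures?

29.5

Checks: |NG| = 7.100 ✓; ∠(NG, GZ) = 90.00° ✓; |GZ| = 33.00 ✓; |JZ| = 45.23 ✓.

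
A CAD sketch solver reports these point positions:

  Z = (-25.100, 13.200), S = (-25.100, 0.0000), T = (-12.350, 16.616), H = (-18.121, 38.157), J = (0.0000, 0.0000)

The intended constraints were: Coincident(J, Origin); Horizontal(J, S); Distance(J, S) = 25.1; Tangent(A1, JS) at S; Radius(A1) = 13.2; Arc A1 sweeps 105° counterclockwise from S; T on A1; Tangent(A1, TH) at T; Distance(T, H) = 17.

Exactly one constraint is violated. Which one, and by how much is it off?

Distance(T, H) = 17 — off by 5.30.

J = (0.00, 0.00) ✓; J.y = 0.00, S.y = 0.00 ✓; |JS| = 25.10 ✓; ∠(ZS, SJ) = 90.00° ✓; |ZS| = 13.20 ✓; bearing(Z→T) − bearing(Z→S) = 105.0° ✓; |ZT| = 13.20 ✓; ∠(ZT, TH) = 90.00° ✓; |TH| = 22.30 ✗.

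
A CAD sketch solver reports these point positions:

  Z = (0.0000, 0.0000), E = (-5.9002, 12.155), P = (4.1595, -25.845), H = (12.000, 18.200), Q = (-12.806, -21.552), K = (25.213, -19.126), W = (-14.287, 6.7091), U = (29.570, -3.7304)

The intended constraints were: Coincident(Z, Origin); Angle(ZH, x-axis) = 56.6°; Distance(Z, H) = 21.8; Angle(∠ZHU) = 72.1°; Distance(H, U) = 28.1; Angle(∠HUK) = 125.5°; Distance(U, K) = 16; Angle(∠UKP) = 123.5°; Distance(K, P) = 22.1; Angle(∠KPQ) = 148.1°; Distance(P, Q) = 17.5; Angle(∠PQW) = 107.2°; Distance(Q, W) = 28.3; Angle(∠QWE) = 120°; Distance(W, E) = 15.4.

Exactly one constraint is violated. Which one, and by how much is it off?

Distance(W, E) = 15.4 — off by 5.40.

Z = (0.00, 0.00) ✓; ZH at 56.60° ✓; |ZH| = 21.80 ✓; ∠ZHU = 72.10° ✓; |HU| = 28.10 ✓; ∠HUK = 125.5° ✓; |UK| = 16.00 ✓; ∠UKP = 123.5° ✓; |KP| = 22.10 ✓; ∠KPQ = 148.1° ✓; |PQ| = 17.50 ✓; ∠PQW = 107.2° ✓; |QW| = 28.30 ✓; ∠QWE = 120.0° ✓; |WE| = 10.00 ✗.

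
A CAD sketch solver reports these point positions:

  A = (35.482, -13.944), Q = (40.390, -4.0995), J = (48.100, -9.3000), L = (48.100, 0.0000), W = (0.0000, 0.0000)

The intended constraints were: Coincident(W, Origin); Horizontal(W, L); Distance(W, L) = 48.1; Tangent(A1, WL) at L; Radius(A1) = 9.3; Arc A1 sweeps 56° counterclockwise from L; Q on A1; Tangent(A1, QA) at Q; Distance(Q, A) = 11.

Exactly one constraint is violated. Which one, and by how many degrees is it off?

Tangent(A1, QA) at Q — off by 7.50°.

W = (0.00, 0.00) ✓; W.y = 0.00, L.y = 0.00 ✓; |WL| = 48.10 ✓; ∠(JL, LW) = 90.00° ✓; |JL| = 9.300 ✓; bearing(J→Q) − bearing(J→L) = 56.00° ✓; |JQ| = 9.300 ✓; ∠(JQ, QA) = 82.50° ✗; |QA| = 11.00 ✓.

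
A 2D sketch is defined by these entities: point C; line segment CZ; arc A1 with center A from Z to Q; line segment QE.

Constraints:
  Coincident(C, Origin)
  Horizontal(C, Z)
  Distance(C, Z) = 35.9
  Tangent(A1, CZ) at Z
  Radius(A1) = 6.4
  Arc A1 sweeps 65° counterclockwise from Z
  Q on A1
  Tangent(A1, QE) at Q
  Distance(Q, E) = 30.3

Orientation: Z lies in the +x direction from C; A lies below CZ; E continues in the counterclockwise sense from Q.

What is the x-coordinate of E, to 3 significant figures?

17.3

C is at the origin; C and Z share the same y with |CZ| = 35.9 and Z on the +x side, so Z = (35.9, 0.00). The tangent condition forces AZ to be normal to CZ, so A = Z + (0, -6.4) = (35.9, -6.40). On A1, Z sits at bearing 90° from A; a 65° counterclockwise sweep puts Q at bearing 155°, so Q = A + 6.4·(cos 155°, sin 155°) = (30.1, -3.70). The tangent condition forces AQ to be normal to QE, so QE runs along (−sin 155°, cos 155°); with |QE| = 30.3, E = (17.3, -31.2). So E.x = 17.3.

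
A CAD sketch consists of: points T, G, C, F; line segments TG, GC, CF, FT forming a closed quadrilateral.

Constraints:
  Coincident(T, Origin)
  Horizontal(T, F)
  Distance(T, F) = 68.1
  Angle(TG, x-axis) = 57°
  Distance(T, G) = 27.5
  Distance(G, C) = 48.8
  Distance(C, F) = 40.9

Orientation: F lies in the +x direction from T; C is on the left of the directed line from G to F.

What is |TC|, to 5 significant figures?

72.784

Checks: T = (0.00, 0.00) ✓; |GC| = 48.80 ✓; |CF| = 40.90 ✓.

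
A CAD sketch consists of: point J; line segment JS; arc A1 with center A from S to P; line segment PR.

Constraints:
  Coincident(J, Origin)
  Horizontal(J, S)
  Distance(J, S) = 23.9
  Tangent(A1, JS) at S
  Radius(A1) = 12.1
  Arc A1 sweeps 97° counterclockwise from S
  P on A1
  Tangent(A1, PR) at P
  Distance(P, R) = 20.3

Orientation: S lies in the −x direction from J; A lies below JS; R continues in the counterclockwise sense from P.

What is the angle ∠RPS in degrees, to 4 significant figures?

131.5°

J is at the origin; J and S share the same y with |JS| = 23.9 and S on the −x side, so S = (-23.90, 0.000). The tangent condition forces AS to be normal to JS, so A = S + (0, -12.1) = (-23.90, -12.10). On A1, S sits at bearing 90° from A; a 97° counterclockwise sweep puts P at bearing 187°, so P = A + 12.1·(cos 187°, sin 187°) = (-35.91, -13.57). The tangent condition forces AP to be normal to PR, so PR runs along (−sin 187°, cos 187°); with |PR| = 20.3, R = (-33.44, -33.72). Then cos ∠RPS = PR·PS / (|PR||PS|), giving 131.5°.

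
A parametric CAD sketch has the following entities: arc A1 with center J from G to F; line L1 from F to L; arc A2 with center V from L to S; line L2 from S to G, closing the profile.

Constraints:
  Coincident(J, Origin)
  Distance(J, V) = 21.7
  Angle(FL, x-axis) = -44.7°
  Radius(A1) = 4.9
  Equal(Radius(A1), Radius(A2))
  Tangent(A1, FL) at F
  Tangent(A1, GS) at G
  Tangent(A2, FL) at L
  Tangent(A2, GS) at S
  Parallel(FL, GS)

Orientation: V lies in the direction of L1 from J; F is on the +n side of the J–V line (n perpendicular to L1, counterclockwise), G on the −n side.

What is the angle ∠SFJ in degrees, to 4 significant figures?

65.70°

The slot axis is L1's direction at -44.7°, so u = (cos -44.7°, sin -44.7°) = (0.7108, -0.7034) and n = (−sin -44.7°, cos -44.7°) = (0.7034, 0.7108). J is at the origin and V lies 21.7 along u from J, so V = 21.7·u = (15.42, -15.26). Tangency of A1 to both parallel lines with radius 4.9 puts F and G at J ± 4.9·n: F = (3.447, 3.483), G = (-3.447, -3.483). Equal radii place L and S the same way about V: L = V + 4.9·n = (18.87, -11.78), S = V − 4.9·n = (11.98, -18.75). Then cos ∠SFJ = FS·FJ / (|FS||FJ|), giving 65.70°.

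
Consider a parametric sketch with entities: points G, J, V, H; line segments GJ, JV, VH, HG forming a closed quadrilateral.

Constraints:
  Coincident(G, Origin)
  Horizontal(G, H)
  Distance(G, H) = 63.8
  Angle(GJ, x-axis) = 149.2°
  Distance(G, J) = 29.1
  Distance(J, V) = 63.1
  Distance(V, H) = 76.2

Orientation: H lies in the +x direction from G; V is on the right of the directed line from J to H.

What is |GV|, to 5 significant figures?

42.734

Checks: |JV| = 63.10 ✓; |VH| = 76.20 ✓.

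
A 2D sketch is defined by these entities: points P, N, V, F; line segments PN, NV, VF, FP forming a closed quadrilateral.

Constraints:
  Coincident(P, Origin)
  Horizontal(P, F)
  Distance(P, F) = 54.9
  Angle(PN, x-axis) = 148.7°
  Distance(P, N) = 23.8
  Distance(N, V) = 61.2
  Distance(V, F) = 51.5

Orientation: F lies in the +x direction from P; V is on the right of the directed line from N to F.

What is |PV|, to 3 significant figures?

39.7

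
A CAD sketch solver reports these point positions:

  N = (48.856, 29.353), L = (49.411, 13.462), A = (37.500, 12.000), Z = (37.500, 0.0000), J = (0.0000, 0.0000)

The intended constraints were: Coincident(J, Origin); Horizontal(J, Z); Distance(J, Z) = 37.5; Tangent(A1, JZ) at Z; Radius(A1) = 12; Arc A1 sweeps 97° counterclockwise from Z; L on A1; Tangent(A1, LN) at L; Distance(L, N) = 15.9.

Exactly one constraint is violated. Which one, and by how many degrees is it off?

Tangent(A1, LN) at L — off by 5.00°.

J = (0.00, 0.00) ✓; J.y = 0.00, Z.y = 0.00 ✓; |JZ| = 37.50 ✓; ∠(AZ, ZJ) = 90.00° ✓; |AZ| = 12.00 ✓; bearing(A→L) − bearing(A→Z) = 97.00° ✓; |AL| = 12.00 ✓; ∠(AL, LN) = 95.00° ✗; |LN| = 15.90 ✓.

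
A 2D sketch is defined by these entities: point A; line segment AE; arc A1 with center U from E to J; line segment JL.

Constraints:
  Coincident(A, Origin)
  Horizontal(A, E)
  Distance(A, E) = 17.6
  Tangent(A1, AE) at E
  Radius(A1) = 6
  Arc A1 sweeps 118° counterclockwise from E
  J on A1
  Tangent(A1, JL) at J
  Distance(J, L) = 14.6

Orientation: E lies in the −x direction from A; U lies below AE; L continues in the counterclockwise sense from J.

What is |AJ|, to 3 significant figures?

24.5

A is at the origin; A and E share the same y with |AE| = 17.6 and E on the −x side, so E = (-17.6, 0.00). Tangency of A1 to AE means the radius UE is perpendicular to AE, so U = E + (0, -6) = (-17.6, -6.00). On A1, E sits at bearing 90° from U; a 118° counterclockwise sweep puts J at bearing 208°, so J = U + 6.0·(cos 208°, sin 208°) = (-22.9, -8.82). Then |AJ| = |J − A| = 24.5.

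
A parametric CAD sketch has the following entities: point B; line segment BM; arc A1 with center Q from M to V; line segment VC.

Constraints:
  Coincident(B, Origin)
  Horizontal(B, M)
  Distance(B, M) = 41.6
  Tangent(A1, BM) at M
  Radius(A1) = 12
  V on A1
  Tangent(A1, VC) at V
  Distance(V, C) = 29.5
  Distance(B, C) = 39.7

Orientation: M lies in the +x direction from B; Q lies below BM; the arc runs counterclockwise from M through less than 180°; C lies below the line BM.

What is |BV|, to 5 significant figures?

31.396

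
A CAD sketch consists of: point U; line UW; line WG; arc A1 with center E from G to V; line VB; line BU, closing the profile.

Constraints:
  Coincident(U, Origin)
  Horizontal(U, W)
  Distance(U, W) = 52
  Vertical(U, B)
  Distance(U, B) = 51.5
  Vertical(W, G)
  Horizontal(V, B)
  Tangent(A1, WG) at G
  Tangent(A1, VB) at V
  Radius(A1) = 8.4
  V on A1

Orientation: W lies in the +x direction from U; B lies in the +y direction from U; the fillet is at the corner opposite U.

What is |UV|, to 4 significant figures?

67.48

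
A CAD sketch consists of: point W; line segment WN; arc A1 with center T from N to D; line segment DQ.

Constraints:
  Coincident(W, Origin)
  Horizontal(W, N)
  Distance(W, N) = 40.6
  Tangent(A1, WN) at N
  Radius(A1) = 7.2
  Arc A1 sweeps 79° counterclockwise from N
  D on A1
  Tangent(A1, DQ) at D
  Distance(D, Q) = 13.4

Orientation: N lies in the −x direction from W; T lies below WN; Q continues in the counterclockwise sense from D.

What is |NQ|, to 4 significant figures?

21.28

W is at the origin; WN is horizontal with |WN| = 40.6 and N on the −x side, so N = (-40.60, 0.000). The tangent condition forces TN to be normal to WN, so T = N + (0, -7.2) = (-40.60, -7.200). On A1, N sits at bearing 90° from T; a 79° counterclockwise sweep puts D at bearing 169°, so D = T + 7.2·(cos 169°, sin 169°) = (-47.67, -5.826). Tangency of A1 to DQ means the radius TD is perpendicular to DQ, so DQ runs along (−sin 169°, cos 169°); with |DQ| = 13.4, Q = (-50.22, -18.98). Then |NQ| = |Q − N| = 21.28.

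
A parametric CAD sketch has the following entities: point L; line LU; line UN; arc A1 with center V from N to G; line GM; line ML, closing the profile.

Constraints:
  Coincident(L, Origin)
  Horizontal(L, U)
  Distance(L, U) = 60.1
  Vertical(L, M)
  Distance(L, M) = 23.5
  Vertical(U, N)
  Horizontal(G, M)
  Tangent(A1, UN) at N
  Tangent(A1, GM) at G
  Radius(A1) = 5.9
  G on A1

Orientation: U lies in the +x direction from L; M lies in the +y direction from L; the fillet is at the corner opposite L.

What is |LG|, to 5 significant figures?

59.075

L is at the origin; L and U share the same y with |LU| = 60.1 and U on the +x side, so U = (60.100, 0.0000). LM is vertical with |LM| = 23.5 and M on the +y side, so M = (0.0000, 23.500). The virtual corner opposite L is at (60.100, 23.500). A1 meets UN tangentially, so VN is at right angles to UN and A1 meets GM tangentially, so VG is at right angles to GM, with radius 5.9, so the center V sits 5.9 in from both sides at V = (54.200, 17.600). That places the tangent points at N = (60.100, 17.600) on UN and G = (54.200, 23.500) on GM. Then |LG| = |G − L| = 59.075.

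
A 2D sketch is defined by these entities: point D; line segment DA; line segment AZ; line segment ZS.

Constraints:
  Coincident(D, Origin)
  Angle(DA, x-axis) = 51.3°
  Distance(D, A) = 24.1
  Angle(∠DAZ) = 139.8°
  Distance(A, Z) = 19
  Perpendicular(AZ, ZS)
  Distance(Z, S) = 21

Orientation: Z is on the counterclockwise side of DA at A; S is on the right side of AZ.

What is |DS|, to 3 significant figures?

52.3

D is at the origin; DA runs at 51.3° with length 24.1, so A = 24.1·(cos 51.3°, sin 51.3°) = (15.1, 18.8). ∠DAZ = 139.8°, so AZ runs at 51.3° + (180° − 139.8°) = 91.5° from the x-axis; with |AZ| = 19.0, Z = A + 19.0·(cos 91.5°, sin 91.5°) = (14.6, 37.8). AZ is perpendicular to ZS; with |ZS| = 21.0 on the right of AZ, S = Z + 21.0·(1.00, 0.0262) = (35.6, 38.4). Then |DS| = |S − D| = 52.3.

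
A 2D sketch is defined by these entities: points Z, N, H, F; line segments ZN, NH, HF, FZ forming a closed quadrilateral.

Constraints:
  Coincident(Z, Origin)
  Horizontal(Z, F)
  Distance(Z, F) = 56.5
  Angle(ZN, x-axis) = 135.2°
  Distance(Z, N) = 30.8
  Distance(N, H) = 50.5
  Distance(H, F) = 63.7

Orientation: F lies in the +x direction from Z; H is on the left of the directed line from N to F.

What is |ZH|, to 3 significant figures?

54.8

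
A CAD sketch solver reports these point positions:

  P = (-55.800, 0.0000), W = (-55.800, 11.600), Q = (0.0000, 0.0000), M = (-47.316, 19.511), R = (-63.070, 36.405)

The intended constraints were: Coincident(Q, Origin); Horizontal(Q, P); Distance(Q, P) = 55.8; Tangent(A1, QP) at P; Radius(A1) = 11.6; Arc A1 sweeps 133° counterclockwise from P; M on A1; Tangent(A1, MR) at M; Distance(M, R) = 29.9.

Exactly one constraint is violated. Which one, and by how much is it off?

Distance(M, R) = 29.9 — off by 6.80.

Q = (0.00, 0.00) ✓; Q.y = 0.00, P.y = 0.00 ✓; |QP| = 55.80 ✓; ∠(WP, PQ) = 90.00° ✓; |WP| = 11.60 ✓; bearing(W→M) − bearing(W→P) = 133.0° ✓; |WM| = 11.60 ✓; ∠(WM, MR) = 90.00° ✓; |MR| = 23.10 ✗.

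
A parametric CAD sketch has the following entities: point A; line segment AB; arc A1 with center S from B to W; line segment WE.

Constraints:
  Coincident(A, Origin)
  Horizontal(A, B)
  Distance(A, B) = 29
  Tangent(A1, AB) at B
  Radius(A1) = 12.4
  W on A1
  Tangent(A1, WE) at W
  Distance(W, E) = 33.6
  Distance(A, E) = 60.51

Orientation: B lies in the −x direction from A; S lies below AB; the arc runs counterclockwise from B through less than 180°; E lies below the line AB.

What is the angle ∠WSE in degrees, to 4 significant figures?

69.74°

Checks: |SW| = 12.40 ✓; ∠(SW, WE) = 90.00° ✓; |WE| = 33.60 ✓; |AE| = 60.51 ✓.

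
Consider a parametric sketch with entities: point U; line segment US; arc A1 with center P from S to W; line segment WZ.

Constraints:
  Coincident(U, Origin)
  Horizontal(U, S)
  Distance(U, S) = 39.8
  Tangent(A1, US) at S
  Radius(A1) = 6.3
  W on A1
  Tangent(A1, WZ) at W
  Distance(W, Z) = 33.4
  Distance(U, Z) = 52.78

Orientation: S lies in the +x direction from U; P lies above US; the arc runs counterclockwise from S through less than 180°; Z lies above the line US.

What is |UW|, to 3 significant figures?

46.5

Checks: |PW| = 6.300 ✓; ∠(PW, WZ) = 90.00° ✓; |WZ| = 33.40 ✓; |UZ| = 52.78 ✓.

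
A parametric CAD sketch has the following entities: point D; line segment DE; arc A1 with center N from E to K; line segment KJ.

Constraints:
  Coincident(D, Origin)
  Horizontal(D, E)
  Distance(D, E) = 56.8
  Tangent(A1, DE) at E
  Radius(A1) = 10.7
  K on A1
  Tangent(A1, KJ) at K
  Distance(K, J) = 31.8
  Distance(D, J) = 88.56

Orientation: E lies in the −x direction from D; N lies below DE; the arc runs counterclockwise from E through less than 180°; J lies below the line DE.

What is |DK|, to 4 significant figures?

66.15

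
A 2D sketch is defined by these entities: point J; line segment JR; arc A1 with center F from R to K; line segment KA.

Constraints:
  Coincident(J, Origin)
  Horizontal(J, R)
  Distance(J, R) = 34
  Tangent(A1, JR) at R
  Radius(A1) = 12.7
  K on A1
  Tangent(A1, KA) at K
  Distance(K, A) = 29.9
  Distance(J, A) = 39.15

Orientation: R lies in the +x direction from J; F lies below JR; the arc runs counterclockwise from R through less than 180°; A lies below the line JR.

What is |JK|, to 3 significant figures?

23.6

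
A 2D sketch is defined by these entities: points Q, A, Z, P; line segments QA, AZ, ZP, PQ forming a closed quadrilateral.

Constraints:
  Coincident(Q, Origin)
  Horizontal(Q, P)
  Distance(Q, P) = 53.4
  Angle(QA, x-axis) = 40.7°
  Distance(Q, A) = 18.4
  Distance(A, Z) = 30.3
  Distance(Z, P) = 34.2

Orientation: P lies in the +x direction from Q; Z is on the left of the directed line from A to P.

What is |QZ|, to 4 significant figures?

48.68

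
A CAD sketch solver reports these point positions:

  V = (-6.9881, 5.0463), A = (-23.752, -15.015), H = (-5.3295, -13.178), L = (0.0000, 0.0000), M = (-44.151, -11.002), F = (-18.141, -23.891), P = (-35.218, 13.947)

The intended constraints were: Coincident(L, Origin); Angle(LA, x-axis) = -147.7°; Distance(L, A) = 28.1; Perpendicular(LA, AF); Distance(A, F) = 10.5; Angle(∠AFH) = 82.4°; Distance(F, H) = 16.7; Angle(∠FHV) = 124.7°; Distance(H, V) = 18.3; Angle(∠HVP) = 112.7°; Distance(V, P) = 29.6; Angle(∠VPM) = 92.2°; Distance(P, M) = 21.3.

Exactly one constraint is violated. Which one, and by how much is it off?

Distance(P, M) = 21.3 — off by 5.20.

L = (0.00, 0.00) ✓; LA at -147.7° ✓; |LA| = 28.10 ✓; ∠(LA, AF) = 90.00° ✓; |AF| = 10.50 ✓; ∠AFH = 82.40° ✓; |FH| = 16.70 ✓; ∠FHV = 124.7° ✓; |HV| = 18.30 ✓; ∠HVP = 112.7° ✓; |VP| = 29.60 ✓; ∠VPM = 92.20° ✓; |PM| = 26.50 ✗.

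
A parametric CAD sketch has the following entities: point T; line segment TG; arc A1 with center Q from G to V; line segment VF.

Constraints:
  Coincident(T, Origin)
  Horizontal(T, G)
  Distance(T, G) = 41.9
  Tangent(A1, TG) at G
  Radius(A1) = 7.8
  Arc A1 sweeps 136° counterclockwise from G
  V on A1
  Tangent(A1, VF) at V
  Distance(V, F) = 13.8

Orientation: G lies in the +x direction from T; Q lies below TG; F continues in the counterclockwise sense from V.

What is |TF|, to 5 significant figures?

51.794

On A1, G sits at bearing 90° from Q; a 136° counterclockwise sweep puts V at bearing 226°, so V = Q + 7.8·(cos 226°, sin 226°) = (36.482, -13.411). Since A1 is tangent to VF there, QV ⟂ VF, so VF runs along (−sin 226°, cos 226°); with |VF| = 13.8, F = (46.409, -22.997). Then |TF| = |F − T| = 51.794.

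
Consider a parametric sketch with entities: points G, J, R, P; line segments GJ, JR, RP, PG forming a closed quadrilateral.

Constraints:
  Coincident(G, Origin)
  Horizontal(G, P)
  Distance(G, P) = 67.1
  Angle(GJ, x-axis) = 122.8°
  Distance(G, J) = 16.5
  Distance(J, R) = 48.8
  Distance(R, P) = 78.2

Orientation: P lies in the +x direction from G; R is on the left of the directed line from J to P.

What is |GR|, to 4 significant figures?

58.73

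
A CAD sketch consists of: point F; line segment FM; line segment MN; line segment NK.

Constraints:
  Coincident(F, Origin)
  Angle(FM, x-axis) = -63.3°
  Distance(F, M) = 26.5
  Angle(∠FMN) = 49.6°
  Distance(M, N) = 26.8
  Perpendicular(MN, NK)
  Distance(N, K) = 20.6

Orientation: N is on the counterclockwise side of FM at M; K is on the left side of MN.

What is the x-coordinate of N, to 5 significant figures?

22.335

F is at the origin; FM runs at -63.3° with length 26.5, so M = 26.5·(cos -63.3°, sin -63.3°) = (11.907, -23.674). ∠FMN = 49.6°, so MN runs at -63.3° + (180° − 49.6°) = 67.100° from the x-axis; with |MN| = 26.8, N = M + 26.8·(cos 67.100°, sin 67.100°) = (22.335, 1.0134). So N.x = 22.335.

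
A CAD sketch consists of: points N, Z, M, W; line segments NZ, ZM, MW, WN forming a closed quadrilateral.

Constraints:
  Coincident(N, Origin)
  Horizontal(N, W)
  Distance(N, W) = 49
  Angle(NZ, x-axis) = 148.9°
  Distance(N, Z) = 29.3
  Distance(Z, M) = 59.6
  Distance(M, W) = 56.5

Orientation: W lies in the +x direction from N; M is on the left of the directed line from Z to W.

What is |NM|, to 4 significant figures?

55.27

Checks: |ZM| = 59.60 ✓; |MW| = 56.50 ✓.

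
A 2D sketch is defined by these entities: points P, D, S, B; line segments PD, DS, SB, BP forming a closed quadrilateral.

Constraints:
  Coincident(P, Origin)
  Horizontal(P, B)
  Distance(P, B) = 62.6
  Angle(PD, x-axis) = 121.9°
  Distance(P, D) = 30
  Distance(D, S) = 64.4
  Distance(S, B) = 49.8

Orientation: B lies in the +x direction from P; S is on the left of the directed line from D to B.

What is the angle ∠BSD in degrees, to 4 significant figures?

91.57°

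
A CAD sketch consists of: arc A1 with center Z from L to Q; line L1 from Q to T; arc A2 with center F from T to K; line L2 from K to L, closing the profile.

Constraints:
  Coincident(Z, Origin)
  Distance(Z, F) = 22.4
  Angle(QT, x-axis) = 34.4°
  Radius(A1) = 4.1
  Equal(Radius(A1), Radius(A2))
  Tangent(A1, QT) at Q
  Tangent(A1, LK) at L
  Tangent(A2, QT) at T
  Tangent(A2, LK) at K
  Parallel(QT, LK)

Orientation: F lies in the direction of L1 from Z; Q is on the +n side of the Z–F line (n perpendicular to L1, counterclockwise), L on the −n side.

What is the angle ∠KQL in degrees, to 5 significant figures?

69.894°

The slot axis is L1's direction at 34.4°, so u = (cos 34.4°, sin 34.4°) = (0.82511, 0.56497) and n = (−sin 34.4°, cos 34.4°) = (-0.56497, 0.82511). Z is at the origin and F lies 22.4 along u from Z, so F = 22.4·u = (18.483, 12.655). Tangency of A1 to both parallel lines with radius 4.1 puts Q and L at Z ± 4.1·n: Q = (-2.3164, 3.3830), L = (2.3164, -3.3830). Equal radii place T and K the same way about F: T = F + 4.1·n = (16.166, 16.038), K = F − 4.1·n = (20.799, 9.2723). Then cos ∠KQL = QK·QL / (|QK||QL|), giving 69.894°.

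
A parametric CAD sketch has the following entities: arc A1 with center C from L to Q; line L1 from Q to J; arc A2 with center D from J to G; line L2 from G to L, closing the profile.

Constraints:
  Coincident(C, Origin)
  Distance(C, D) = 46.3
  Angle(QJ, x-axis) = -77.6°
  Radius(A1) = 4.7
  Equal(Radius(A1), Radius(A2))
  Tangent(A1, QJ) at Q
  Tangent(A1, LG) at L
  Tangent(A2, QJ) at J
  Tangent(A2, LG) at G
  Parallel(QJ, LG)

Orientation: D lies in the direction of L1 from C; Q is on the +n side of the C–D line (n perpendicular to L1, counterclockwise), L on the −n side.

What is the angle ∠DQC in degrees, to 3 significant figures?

84.2°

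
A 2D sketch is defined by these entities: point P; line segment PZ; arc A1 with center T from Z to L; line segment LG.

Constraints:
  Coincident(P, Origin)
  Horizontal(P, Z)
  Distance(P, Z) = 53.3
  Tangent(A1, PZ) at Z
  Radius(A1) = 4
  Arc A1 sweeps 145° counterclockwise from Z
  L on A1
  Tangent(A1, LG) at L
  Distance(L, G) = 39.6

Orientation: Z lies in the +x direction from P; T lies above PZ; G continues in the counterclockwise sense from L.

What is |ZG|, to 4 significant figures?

42.52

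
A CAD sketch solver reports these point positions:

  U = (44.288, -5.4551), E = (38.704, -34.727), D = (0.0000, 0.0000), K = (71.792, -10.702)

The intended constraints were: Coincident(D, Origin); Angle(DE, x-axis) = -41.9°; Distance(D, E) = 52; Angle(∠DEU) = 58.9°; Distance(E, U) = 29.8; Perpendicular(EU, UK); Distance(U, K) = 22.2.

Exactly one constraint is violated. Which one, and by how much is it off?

Distance(U, K) = 22.2 — off by 5.80.

D = (0.00, 0.00) ✓; DE at -41.90° ✓; |DE| = 52.00 ✓; ∠DEU = 58.90° ✓; |EU| = 29.80 ✓; ∠(EU, UK) = 90.00° ✓; |UK| = 28.00 ✗.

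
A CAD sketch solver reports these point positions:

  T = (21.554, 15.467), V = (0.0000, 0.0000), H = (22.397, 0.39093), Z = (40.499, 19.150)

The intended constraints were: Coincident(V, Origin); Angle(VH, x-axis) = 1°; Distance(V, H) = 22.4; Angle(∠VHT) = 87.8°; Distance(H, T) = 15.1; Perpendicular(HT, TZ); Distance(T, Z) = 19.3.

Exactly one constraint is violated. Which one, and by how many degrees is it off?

Perpendicular(HT, TZ) — off by 7.80°.

V = (0.00, 0.00) ✓; VH at 1.000° ✓; |VH| = 22.40 ✓; ∠VHT = 87.80° ✓; |HT| = 15.10 ✓; ∠(HT, TZ) = 82.20° ✗; |TZ| = 19.30 ✓.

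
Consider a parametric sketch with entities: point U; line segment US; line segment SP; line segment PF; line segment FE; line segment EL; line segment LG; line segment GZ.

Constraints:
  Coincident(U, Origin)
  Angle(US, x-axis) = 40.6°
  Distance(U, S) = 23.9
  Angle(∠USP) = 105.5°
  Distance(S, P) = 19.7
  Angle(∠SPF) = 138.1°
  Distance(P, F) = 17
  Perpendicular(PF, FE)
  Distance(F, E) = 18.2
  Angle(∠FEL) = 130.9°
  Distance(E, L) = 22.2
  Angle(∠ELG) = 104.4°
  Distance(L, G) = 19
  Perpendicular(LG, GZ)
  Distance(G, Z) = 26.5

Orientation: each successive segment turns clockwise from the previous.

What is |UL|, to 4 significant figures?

4.632

U is at the origin; US runs at 40.6° with length 23.9, so S = (18.15, 15.55). ∠USP = 105.5° gives SP at -33.90° from the x-axis; with |SP| = 19.7, P = (34.50, 4.566). ∠SPF = 138.1° gives PF at -75.80° from the x-axis; with |PF| = 17.0, F = (38.67, -11.91). PF ⟂ FE, so FE runs at -165.8°; with |FE| = 18.2, E = (21.02, -16.38). ∠FEL = 130.9° gives EL at 145.1° from the x-axis; with |EL| = 22.2, L = (2.817, -3.678). Then |UL| = |L − U| = 4.632.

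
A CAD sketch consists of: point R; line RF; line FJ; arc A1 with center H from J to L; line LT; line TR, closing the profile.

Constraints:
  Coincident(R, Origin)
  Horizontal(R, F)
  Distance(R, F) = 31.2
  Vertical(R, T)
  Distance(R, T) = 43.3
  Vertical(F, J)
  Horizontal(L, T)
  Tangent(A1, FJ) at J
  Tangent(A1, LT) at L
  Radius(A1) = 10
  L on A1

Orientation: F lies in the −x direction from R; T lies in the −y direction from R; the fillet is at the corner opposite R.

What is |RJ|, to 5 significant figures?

45.633

The virtual corner opposite R is at (-31.200, -43.300). A1 meets FJ tangentially, so HJ is at right angles to FJ and A1 meets LT tangentially, so HL is at right angles to LT, with radius 10.0, so the center H sits 10.0 in from both sides at H = (-21.200, -33.300). That places the tangent points at J = (-31.200, -33.300) on FJ and L = (-21.200, -43.300) on LT. Then |RJ| = |J − R| = 45.633.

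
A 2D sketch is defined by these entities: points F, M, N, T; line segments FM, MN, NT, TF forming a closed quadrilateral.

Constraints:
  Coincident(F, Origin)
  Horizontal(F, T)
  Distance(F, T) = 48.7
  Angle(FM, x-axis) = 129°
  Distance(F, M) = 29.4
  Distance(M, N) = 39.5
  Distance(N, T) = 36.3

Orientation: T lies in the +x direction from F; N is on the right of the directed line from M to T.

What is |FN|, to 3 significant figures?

12.6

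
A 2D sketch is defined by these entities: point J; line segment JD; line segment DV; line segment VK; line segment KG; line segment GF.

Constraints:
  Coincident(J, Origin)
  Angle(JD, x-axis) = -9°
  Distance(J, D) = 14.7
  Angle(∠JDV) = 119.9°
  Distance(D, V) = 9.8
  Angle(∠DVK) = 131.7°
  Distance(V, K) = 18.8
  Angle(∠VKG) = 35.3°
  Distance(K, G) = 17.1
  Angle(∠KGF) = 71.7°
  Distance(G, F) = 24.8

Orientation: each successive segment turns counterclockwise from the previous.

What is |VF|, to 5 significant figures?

14.043

∠VKG = 35.3° gives KG at -115.90° from the x-axis; with |KG| = 17.1, G = (10.133, 8.4923). ∠KGF = 71.7° gives GF at -7.6000° from the x-axis; with |GF| = 24.8, F = (34.715, 5.2124). Then |VF| = |F − V| = 14.043.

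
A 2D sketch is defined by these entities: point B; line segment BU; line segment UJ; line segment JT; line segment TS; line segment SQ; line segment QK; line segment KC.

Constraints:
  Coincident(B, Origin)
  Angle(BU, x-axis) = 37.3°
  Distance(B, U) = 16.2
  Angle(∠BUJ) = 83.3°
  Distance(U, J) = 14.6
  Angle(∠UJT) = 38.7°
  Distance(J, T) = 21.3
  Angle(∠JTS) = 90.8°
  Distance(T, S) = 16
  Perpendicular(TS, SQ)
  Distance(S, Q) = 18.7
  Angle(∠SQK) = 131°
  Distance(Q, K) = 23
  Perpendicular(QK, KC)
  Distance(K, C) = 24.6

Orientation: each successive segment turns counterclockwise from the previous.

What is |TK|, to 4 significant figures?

33.82

B is at the origin; BU runs at 37.3° with length 16.2, so U = (12.89, 9.817). ∠BUJ = 83.3° gives UJ at 134.0° from the x-axis; with |UJ| = 14.6, J = (2.745, 20.32). ∠UJT = 38.7° gives JT at -84.70° from the x-axis; with |JT| = 21.3, T = (4.712, -0.8896). ∠JTS = 90.8° gives TS at 4.500° from the x-axis; with |TS| = 16.0, S = (20.66, 0.3658). The perpendicularity gives SQ at right angles to TS, so SQ runs at 94.50°; with |SQ| = 18.7, Q = (19.20, 19.01). ∠SQK = 131.0° gives QK at 143.5° from the x-axis; with |QK| = 23.0, K = (0.7069, 32.69). Then |TK| = |K − T| = 33.82.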